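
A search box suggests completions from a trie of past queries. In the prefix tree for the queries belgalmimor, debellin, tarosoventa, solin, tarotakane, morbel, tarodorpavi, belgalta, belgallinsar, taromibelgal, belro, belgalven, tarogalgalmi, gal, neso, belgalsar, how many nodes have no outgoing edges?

16

Leaves are exactly the stored words that no other stored word extends.
Those words: "belgallinsar", "belgalmimor", "belgalsar", "belgalta", "belgalven", "belro", "debellin", "gal", "morbel", "neso", "solin", "tarodorpavi", "tarogalgalmi", "taromibelgal", "tarosoventa", "tarotakane"
Leaf count: 16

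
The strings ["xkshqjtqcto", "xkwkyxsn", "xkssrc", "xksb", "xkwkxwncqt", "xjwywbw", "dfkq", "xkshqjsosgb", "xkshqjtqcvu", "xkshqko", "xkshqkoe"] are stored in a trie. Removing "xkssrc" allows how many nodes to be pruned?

Walk "xkssrc" from the leaf back toward the root, removing each node that no remaining word uses.
The suffix "src" (3 nodes) is used only by "xkssrc"; the node for "xks" still has the child "h", so pruning stops there.
Nodes removed: 3

3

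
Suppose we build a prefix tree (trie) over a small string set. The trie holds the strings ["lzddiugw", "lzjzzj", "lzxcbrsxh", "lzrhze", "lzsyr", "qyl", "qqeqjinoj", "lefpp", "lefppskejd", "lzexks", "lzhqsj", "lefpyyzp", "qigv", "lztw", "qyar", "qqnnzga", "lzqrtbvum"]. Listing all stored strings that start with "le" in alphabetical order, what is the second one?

Filter for "le…" and sort: "lefpp", "lefppskejd", "lefpyyzp"
Position 2: lefppskejd

lefppskejd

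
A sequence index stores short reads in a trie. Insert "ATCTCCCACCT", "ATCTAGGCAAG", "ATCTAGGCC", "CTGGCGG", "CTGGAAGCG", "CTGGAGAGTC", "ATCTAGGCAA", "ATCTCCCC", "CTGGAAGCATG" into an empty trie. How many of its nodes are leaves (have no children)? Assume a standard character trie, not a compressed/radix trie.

Leaves are exactly the stored words that no other stored word extends.
Those words: "ATCTAGGCAAG", "ATCTAGGCC", "ATCTCCCACCT", "ATCTCCCC", "CTGGAAGCATG", "CTGGAAGCG", "CTGGAGAGTC", "CTGGCGG"
Leaf count: 8

8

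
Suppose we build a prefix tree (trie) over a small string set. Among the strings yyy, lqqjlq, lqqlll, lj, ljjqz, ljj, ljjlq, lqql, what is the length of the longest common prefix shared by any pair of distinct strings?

4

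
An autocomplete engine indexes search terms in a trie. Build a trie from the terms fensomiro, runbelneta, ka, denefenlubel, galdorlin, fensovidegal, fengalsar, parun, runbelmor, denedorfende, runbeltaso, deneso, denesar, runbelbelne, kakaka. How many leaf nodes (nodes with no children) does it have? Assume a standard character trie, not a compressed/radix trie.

14

A leaf is a node with no children — equivalently, the end of a word that is not a proper prefix of any other stored word.
Those words: "denedorfende", "denefenlubel", "denesar", "deneso", "fengalsar", "fensomiro", "fensovidegal", "galdorlin", "kakaka", "parun", "runbelbelne", "runbelmor", "runbelneta", "runbeltaso"
Leaf count: 14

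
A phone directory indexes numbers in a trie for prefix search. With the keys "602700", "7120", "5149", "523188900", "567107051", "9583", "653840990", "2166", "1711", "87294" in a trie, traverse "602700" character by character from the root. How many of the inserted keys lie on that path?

1

Check each prefix of "602700" against the stored set — each match is an end-marker on the path.
Prefixes of the query that are stored words: "602700"
Count: 1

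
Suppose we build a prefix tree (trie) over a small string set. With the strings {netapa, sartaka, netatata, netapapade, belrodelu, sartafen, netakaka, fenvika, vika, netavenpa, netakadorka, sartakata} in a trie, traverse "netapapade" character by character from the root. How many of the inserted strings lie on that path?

Traverse "netapapade" character by character; count nodes along the way that are marked as word ends.
Prefixes of the query that are stored words: "netapa", "netapapade"
Count: 2

2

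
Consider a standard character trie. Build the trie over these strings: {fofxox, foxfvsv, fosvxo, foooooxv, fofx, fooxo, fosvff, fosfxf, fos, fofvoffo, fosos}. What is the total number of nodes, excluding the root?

35

Trace insertions, counting only characters that open a new branch:
  "fofxox" → 6 new (f, o, f, x, o, x)
  "foxfvsv" → prefix "fo" already present; 5 new (x, f, v, s, v)
  "fosvxo" → prefix "fo" already present; 4 new (s, v, x, o)
  "foooooxv" → prefix "fo" already present; 6 new (o, o, o, o, x, v)
  "fofx" → prefix "fofx" already present; 0 new (none)
  "fooxo" → prefix "foo" already present; 2 new (x, o)
  "fosvff" → prefix "fosv" already present; 2 new (f, f)
  "fosfxf" → prefix "fos" already present; 3 new (f, x, f)
  "fos" → prefix "fos" already present; 0 new (none)
  "fofvoffo" → prefix "fof" already present; 5 new (v, o, f, f, o)
  "fosos" → prefix "fos" already present; 2 new (o, s)
Total nodes = 6 + 5 + 4 + 6 + 0 + 2 + 2 + 3 + 0 + 5 + 2 = 35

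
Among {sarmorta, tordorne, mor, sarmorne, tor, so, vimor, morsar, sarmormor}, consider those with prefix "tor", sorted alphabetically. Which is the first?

DFS of the "tor" subtree visits, in order: "tor", "tordorne"
The 1st is tor.

tor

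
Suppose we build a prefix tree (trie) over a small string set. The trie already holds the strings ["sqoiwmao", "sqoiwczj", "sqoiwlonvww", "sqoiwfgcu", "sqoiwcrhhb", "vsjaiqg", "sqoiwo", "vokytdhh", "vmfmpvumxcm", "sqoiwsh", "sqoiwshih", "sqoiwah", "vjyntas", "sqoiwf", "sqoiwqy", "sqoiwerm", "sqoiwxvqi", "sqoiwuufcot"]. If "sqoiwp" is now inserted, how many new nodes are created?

Walking "sqoiwp" from the root, the first 5 characters ("sqoiw") follow existing edges; "p" is the first miss.
Each of the 1 remaining characters creates one node.

1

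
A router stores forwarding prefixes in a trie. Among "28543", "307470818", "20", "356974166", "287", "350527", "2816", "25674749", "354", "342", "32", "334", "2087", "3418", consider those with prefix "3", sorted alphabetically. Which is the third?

334

Filter for "3…" and sort: "307470818", "32", "334", "3418", "342", "350527", "354", "356974166"
The 3rd is 334.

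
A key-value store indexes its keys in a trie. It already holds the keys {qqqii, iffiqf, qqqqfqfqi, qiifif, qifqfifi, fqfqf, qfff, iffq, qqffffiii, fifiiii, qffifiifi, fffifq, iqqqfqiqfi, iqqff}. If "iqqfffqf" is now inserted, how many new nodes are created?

Walking "iqqfffqf" from the root, the first 5 characters ("iqqff") follow existing edges; "f" is the first miss.
So 8 − 5 = 3 new nodes.

3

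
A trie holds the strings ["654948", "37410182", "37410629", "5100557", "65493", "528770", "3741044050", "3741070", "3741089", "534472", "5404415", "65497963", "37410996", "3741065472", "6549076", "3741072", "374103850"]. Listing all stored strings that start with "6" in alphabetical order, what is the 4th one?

65497963

Words with prefix "6", in lexicographic order: "6549076", "65493", "654948", "65497963"
Position 4: 65497963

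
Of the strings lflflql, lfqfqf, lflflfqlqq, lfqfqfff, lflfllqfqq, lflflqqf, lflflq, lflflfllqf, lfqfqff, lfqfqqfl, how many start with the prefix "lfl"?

Walk to "lfl"; the words in its subtree are exactly those with that prefix.
Matches: "lflflfllqf", "lflflfqlqq", "lflfllqfqq", "lflflq", "lflflql", "lflflqqf"
Count: 6

6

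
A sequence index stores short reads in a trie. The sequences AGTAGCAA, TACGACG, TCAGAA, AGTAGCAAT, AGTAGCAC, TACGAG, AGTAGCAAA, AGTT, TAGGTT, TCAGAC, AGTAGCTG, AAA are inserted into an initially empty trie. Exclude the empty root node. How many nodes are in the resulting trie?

34

Insert word by word; a character creates a node only if that edge doesn't already exist:
  "AGTAGCAA" → 8 new (A, G, T, A, G, C, A, A)
  "TACGACG" → 7 new (T, A, C, G, A, C, G)
  "TCAGAA" → prefix "T" already present; 5 new (C, A, G, A, A)
  "AGTAGCAAT" → prefix "AGTAGCAA" already present; 1 new (T)
  "AGTAGCAC" → prefix "AGTAGCA" already present; 1 new (C)
  "TACGAG" → prefix "TACGA" already present; 1 new (G)
  "AGTAGCAAA" → prefix "AGTAGCAA" already present; 1 new (A)
  "AGTT" → prefix "AGT" already present; 1 new (T)
  "TAGGTT" → prefix "TA" already present; 4 new (G, G, T, T)
  "TCAGAC" → prefix "TCAGA" already present; 1 new (C)
  "AGTAGCTG" → prefix "AGTAGC" already present; 2 new (T, G)
  "AAA" → prefix "A" already present; 2 new (A, A)
Total nodes = 8 + 7 + 5 + 1 + 1 + 1 + 1 + 1 + 4 + 1 + 2 + 2 = 34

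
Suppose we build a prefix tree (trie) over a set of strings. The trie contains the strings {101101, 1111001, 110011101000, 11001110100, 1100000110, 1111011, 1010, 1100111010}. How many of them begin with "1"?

Traverse to the node for "1", then collect every word in that subtree.
Matches: "1010", "101101", "1100000110", "1100111010", "11001110100", "110011101000", "1111001", "1111011"
Count: 8

8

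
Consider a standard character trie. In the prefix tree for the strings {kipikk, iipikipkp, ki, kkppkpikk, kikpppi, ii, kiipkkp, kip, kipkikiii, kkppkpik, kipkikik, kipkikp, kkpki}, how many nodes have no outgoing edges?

9

A leaf is a node with no children — equivalently, the end of a word that is not a proper prefix of any other stored word.
Those words: "iipikipkp", "kiipkkp", "kikpppi", "kipikk", "kipkikiii", "kipkikik", "kipkikp", "kkpki", "kkppkpikk"
Leaf count: 9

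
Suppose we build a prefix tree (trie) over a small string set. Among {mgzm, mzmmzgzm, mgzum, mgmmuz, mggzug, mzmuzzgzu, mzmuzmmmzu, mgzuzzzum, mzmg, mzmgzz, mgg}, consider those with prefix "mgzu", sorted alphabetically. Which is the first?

Words with prefix "mgzu", in lexicographic order: "mgzum", "mgzuzzzum"
Position 1: mgzum

mgzum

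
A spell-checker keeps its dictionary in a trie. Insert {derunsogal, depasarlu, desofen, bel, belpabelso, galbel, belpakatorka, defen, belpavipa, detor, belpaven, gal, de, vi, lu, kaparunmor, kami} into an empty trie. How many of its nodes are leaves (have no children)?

A leaf is a node with no children — equivalently, the end of a word that is not a proper prefix of any other stored word.
Those words: "belpabelso", "belpakatorka", "belpaven", "belpavipa", "defen", "depasarlu", "derunsogal", "desofen", "detor", "galbel", "kami", "kaparunmor", "lu", "vi"
Leaf count: 14

14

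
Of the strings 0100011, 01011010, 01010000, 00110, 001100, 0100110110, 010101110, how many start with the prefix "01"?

Filter for entries beginning with "01":
Matches: "0100011", "0100110110", "01010000", "010101110", "01011010"
Count: 5

5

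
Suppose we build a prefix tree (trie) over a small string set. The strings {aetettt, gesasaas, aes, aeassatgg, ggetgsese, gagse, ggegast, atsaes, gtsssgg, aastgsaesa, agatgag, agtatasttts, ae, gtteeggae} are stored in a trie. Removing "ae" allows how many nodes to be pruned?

After clearing the end-marker at "ae", prune upward until reaching a node still needed by another word.
Every node on "ae" is still needed (e.g. by "aetettt"), so nothing is freed.
Nodes removed: 0

0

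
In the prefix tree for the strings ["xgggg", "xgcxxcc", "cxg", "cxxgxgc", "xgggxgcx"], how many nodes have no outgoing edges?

A leaf is a node with no children — equivalently, the end of a word that is not a proper prefix of any other stored word.
Those words: "cxg", "cxxgxgc", "xgcxxcc", "xgggg", "xgggxgcx"
Leaf count: 5

5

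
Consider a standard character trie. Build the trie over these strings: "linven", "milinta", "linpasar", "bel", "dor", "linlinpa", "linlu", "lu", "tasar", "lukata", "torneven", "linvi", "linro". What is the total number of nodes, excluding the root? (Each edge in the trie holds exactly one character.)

Insert word by word; a character creates a node only if that edge doesn't already exist:
  "linven" → 6 new (l, i, n, v, e, n)
  "milinta" → 7 new (m, i, l, i, n, t, a)
  "linpasar" → prefix "lin" already present; 5 new (p, a, s, a, r)
  "bel" → 3 new (b, e, l)
  "dor" → 3 new (d, o, r)
  "linlinpa" → prefix "lin" already present; 5 new (l, i, n, p, a)
  "linlu" → prefix "linl" already present; 1 new (u)
  "lu" → prefix "l" already present; 1 new (u)
  "tasar" → 5 new (t, a, s, a, r)
  "lukata" → prefix "lu" already present; 4 new (k, a, t, a)
  "torneven" → prefix "t" already present; 7 new (o, r, n, e, v, e, n)
  "linvi" → prefix "linv" already present; 1 new (i)
  "linro" → prefix "lin" already present; 2 new (r, o)
Total nodes = 6 + 7 + 5 + 3 + 3 + 5 + 1 + 1 + 5 + 4 + 7 + 1 + 2 = 50

50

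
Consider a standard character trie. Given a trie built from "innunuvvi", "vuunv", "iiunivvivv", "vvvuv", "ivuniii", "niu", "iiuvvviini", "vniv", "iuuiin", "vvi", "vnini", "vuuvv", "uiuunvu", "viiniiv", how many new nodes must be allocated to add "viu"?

The longest prefix of "viu" already in the trie is "vi" (length 2).
New nodes needed: |"viu"| − 2 = 3 − 2 = 1.

1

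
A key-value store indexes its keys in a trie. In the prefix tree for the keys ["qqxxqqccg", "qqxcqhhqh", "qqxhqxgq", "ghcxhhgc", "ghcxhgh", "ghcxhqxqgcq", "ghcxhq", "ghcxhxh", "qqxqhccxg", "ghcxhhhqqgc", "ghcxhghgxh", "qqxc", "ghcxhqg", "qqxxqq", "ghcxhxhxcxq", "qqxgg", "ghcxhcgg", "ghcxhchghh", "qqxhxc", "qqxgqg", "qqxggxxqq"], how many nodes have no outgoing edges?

15

A leaf is a node with no children — equivalently, the end of a word that is not a proper prefix of any other stored word.
Those words: "ghcxhcgg", "ghcxhchghh", "ghcxhghgxh", "ghcxhhgc", "ghcxhhhqqgc", "ghcxhqg", "ghcxhqxqgcq", "ghcxhxhxcxq", "qqxcqhhqh", "qqxggxxqq", "qqxgqg", "qqxhqxgq", "qqxhxc", "qqxqhccxg", "qqxxqqccg"
Leaf count: 15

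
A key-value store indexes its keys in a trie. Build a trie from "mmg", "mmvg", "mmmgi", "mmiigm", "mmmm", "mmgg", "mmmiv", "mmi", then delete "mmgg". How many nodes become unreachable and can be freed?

A node on "mmgg"'s path can go only if nothing else ends at it or branches off below it.
The suffix "g" (1 node) is used only by "mmgg"; "mmg" is itself a stored word, so pruning stops there.
Nodes removed: 1

1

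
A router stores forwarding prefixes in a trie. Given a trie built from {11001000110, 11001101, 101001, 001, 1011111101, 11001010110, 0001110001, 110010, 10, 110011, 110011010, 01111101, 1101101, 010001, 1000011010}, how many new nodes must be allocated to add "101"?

0

Every character of "101" already lies on an existing path (it is a prefix of some stored word).
No new nodes are needed: 0.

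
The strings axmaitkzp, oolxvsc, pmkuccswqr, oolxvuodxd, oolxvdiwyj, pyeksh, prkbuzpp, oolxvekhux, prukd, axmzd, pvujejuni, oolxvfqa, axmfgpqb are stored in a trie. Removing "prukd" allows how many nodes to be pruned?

A node on "prukd"'s path can go only if nothing else ends at it or branches off below it.
The suffix "ukd" (3 nodes) is used only by "prukd"; the node for "pr" still has the child "k", so pruning stops there.
Nodes removed: 3

3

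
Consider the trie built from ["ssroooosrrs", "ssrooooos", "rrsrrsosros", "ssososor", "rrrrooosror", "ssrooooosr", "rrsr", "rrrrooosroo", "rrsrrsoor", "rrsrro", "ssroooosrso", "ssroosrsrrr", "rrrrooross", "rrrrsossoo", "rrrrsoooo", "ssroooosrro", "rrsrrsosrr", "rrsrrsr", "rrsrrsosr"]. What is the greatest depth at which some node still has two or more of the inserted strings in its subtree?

Equivalently: take the maximum, over all pairs, of their longest common prefix length.
"rrrrooosroo" and "rrrrooosror" agree on "rrrrooosro" (10 characters) before diverging; nothing deeper is shared.
Longest shared-prefix length: 10

10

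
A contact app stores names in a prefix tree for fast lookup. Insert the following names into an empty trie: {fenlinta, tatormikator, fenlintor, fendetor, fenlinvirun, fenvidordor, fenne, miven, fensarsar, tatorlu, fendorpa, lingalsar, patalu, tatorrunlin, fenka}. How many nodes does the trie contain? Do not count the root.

82

Trace insertions, counting only characters that open a new branch:
  "fenlinta" → 8 new (f, e, n, l, i, n, t, a)
  "tatormikator" → 12 new (t, a, t, o, r, m, i, k, a, t, o, r)
  "fenlintor" → prefix "fenlint" already present; 2 new (o, r)
  "fendetor" → prefix "fen" already present; 5 new (d, e, t, o, r)
  "fenlinvirun" → prefix "fenlin" already present; 5 new (v, i, r, u, n)
  "fenvidordor" → prefix "fen" already present; 8 new (v, i, d, o, r, d, o, r)
  "fenne" → prefix "fen" already present; 2 new (n, e)
  "miven" → 5 new (m, i, v, e, n)
  "fensarsar" → prefix "fen" already present; 6 new (s, a, r, s, a, r)
  "tatorlu" → prefix "tator" already present; 2 new (l, u)
  "fendorpa" → prefix "fend" already present; 4 new (o, r, p, a)
  "lingalsar" → 9 new (l, i, n, g, a, l, s, a, r)
  "patalu" → 6 new (p, a, t, a, l, u)
  "tatorrunlin" → prefix "tator" already present; 6 new (r, u, n, l, i, n)
  "fenka" → prefix "fen" already present; 2 new (k, a)
Total nodes = 8 + 12 + 2 + 5 + 5 + 8 + 2 + 5 + 6 + 2 + 4 + 9 + 6 + 6 + 2 = 82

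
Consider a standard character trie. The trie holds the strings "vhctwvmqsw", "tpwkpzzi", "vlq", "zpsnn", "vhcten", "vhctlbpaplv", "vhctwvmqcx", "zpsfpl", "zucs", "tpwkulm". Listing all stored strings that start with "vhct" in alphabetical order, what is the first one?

vhcten

Words with prefix "vhct", in lexicographic order: "vhcten", "vhctlbpaplv", "vhctwvmqcx", "vhctwvmqsw"
The 1st is vhcten.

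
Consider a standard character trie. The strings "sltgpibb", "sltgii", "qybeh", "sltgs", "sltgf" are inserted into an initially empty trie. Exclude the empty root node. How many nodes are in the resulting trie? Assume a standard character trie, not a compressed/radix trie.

17

Insert word by word; a character creates a node only if that edge doesn't already exist:
  "sltgpibb" → 8 new (s, l, t, g, p, i, b, b)
  "sltgii" → prefix "sltg" already present; 2 new (i, i)
  "qybeh" → 5 new (q, y, b, e, h)
  "sltgs" → prefix "sltg" already present; 1 new (s)
  "sltgf" → prefix "sltg" already present; 1 new (f)
Total nodes = 8 + 2 + 5 + 1 + 1 = 17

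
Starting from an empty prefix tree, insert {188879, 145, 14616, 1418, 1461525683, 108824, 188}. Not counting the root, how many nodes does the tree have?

Trace insertions, counting only characters that open a new branch:
  "188879" → 6 new (1, 8, 8, 8, 7, 9)
  "145" → prefix "1" already present; 2 new (4, 5)
  "14616" → prefix "14" already present; 3 new (6, 1, 6)
  "1418" → prefix "14" already present; 2 new (1, 8)
  "1461525683" → prefix "1461" already present; 6 new (5, 2, 5, 6, 8, 3)
  "108824" → prefix "1" already present; 5 new (0, 8, 8, 2, 4)
  "188" → prefix "188" already present; 0 new (none)
Total nodes = 6 + 2 + 3 + 2 + 6 + 5 + 0 = 24

24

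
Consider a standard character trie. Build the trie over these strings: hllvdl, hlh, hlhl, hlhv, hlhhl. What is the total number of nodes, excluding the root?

11

Trie structure (* marks end of a word):
(root)
└─ h
   └─ l
      ├─ h *
      │  ├─ h
      │  │  └─ l *
      │  ├─ l *
      │  └─ v *
      └─ l
         └─ v
            └─ d
               └─ l *
Counting every labelled node above: 11.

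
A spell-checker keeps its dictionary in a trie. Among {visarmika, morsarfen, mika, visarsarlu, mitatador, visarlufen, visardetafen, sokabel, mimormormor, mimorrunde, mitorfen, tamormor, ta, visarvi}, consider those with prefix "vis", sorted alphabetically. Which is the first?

visardetafen

DFS of the "vis" subtree visits, in order: "visardetafen", "visarlufen", "visarmika", "visarsarlu", "visarvi"
The 1st is visardetafen.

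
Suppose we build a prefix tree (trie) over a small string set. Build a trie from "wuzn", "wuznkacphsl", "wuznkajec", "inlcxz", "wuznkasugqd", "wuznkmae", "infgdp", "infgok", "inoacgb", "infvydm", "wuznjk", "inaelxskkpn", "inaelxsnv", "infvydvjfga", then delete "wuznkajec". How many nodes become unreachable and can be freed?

3

Walk "wuznkajec" from the leaf back toward the root, removing each node that no remaining word uses.
The suffix "jec" (3 nodes) is used only by "wuznkajec"; the node for "wuznka" still has the child "c", so pruning stops there.
Nodes removed: 3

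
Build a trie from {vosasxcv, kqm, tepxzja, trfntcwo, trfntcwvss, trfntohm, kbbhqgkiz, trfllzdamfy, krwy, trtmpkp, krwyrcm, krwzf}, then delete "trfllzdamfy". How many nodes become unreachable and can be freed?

8

A node on "trfllzdamfy"'s path can go only if nothing else ends at it or branches off below it.
The suffix "llzdamfy" (8 nodes) is used only by "trfllzdamfy"; the node for "trf" still has the child "n", so pruning stops there.
Nodes removed: 8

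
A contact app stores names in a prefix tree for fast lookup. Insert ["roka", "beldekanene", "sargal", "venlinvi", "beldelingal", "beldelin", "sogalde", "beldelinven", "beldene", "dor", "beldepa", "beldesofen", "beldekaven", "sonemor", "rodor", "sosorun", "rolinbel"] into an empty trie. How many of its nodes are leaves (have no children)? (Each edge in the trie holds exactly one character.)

A leaf is a node with no children — equivalently, the end of a word that is not a proper prefix of any other stored word.
Those words: "beldekanene", "beldekaven", "beldelingal", "beldelinven", "beldene", "beldepa", "beldesofen", "dor", "rodor", "roka", "rolinbel", "sargal", "sogalde", "sonemor", "sosorun", "venlinvi"
Leaf count: 16

16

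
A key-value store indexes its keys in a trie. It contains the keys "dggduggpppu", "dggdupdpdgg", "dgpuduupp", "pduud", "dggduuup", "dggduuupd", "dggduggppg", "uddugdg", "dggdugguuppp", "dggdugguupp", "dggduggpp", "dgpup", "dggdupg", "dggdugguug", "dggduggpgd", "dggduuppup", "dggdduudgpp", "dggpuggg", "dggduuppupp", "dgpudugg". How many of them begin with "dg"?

Filter for entries beginning with "dg":
Words under "dg": dggdduudgpp, dggduggpgd, dggduggpp, dggduggppg, dggduggpppu, dggdugguug, dggdugguupp, dggdugguuppp, dggdupdpdgg, dggdupg, dggduuppup, dggduuppupp, dggduuup, dggduuupd, dggpuggg, dgpudugg, dgpuduupp, dgpup
Count: 18

18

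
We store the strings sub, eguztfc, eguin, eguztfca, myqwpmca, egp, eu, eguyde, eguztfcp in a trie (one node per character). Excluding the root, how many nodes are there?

Insert word by word; a character creates a node only if that edge doesn't already exist:
  "sub" → 3 new (s, u, b)
  "eguztfc" → 7 new (e, g, u, z, t, f, c)
  "eguin" → prefix "egu" already present; 2 new (i, n)
  "eguztfca" → prefix "eguztfc" already present; 1 new (a)
  "myqwpmca" → 8 new (m, y, q, w, p, m, c, a)
  "egp" → prefix "eg" already present; 1 new (p)
  "eu" → prefix "e" already present; 1 new (u)
  "eguyde" → prefix "egu" already present; 3 new (y, d, e)
  "eguztfcp" → prefix "eguztfc" already present; 1 new (p)
Total nodes = 3 + 7 + 2 + 1 + 8 + 1 + 1 + 3 + 1 = 27

27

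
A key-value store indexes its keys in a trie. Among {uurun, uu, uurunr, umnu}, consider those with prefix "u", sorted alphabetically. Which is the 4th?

Words with prefix "u", in lexicographic order: "umnu", "uu", "uurun", "uurunr"
The 4th is uurunr.

uurunr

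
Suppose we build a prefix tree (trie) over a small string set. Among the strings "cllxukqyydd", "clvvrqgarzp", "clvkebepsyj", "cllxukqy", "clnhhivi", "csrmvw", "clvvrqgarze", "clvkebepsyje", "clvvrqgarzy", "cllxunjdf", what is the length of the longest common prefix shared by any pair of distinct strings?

11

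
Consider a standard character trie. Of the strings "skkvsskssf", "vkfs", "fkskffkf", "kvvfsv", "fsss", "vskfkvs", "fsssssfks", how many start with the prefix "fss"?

Traverse to the node for "fss", then collect every word in that subtree.
Words under "fss": fsss, fsssssfks
Count: 2

2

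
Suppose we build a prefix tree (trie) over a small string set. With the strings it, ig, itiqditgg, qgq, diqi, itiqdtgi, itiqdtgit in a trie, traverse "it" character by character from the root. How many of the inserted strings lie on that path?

Check each prefix of "it" against the stored set — each match is an end-marker on the path.
Prefixes of the query that are stored words: "it"
Count: 1

1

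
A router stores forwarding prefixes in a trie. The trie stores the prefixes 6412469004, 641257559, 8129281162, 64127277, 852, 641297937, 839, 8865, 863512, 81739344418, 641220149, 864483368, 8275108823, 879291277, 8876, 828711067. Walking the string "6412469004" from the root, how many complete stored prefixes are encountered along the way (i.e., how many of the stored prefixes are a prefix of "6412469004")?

Traverse "6412469004" character by character; count nodes along the way that are marked as word ends.
Prefixes of the query that are stored words: "6412469004"
Count: 1

1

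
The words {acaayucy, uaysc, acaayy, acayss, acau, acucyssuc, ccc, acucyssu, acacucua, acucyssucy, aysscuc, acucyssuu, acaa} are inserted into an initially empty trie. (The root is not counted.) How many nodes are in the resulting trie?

Trace insertions, counting only characters that open a new branch:
  "acaayucy" → 8 new (a, c, a, a, y, u, c, y)
  "uaysc" → 5 new (u, a, y, s, c)
  "acaayy" → prefix "acaay" already present; 1 new (y)
  "acayss" → prefix "aca" already present; 3 new (y, s, s)
  "acau" → prefix "aca" already present; 1 new (u)
  "acucyssuc" → prefix "ac" already present; 7 new (u, c, y, s, s, u, c)
  "ccc" → 3 new (c, c, c)
  "acucyssu" → prefix "acucyssu" already present; 0 new (none)
  "acacucua" → prefix "aca" already present; 5 new (c, u, c, u, a)
  "acucyssucy" → prefix "acucyssuc" already present; 1 new (y)
  "aysscuc" → prefix "a" already present; 6 new (y, s, s, c, u, c)
  "acucyssuu" → prefix "acucyssu" already present; 1 new (u)
  "acaa" → prefix "acaa" already present; 0 new (none)
Total nodes = 8 + 5 + 1 + 3 + 1 + 7 + 3 + 0 + 5 + 1 + 6 + 1 + 0 = 41

41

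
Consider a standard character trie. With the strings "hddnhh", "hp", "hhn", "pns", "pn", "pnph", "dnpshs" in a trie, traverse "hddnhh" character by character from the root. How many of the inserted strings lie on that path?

1

Traverse "hddnhh" character by character; count nodes along the way that are marked as word ends.
Prefixes of the query that are stored words: "hddnhh"
Count: 1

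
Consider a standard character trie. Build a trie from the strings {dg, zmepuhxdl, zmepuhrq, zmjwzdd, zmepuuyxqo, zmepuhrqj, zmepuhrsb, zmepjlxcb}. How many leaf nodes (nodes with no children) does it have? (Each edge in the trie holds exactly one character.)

Leaves are exactly the stored words that no other stored word extends.
Those words: "dg", "zmepjlxcb", "zmepuhrqj", "zmepuhrsb", "zmepuhxdl", "zmepuuyxqo", "zmjwzdd"
Leaf count: 7

7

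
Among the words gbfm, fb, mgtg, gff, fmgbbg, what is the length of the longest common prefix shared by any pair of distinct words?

1

The deepest shared node is where two words last agree before diverging.
"fb" and "fmgbbg" agree on "f" (1 characters) before diverging; nothing deeper is shared.
Longest shared-prefix length: 1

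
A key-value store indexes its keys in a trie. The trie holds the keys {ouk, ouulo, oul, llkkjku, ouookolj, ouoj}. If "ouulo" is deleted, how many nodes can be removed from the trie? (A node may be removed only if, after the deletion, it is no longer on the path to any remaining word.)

3

After clearing the end-marker at "ouulo", prune upward until reaching a node still needed by another word.
The suffix "ulo" (3 nodes) is used only by "ouulo"; the node for "ou" still has the child "k", so pruning stops there.
Nodes removed: 3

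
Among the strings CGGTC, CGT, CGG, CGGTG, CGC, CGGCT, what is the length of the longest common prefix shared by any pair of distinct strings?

4

The deepest shared node is where two words last agree before diverging.
e.g. "CGGTC" and "CGGTG" share the prefix "CGGT" of length 4; no pair shares a longer one.
Longest shared-prefix length: 4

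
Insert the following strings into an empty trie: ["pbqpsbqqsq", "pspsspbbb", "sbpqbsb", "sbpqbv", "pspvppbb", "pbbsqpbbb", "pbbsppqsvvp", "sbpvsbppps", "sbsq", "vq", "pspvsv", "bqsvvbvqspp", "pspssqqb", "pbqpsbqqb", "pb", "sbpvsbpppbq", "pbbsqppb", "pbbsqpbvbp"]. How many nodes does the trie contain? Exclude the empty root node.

80

Trace insertions, counting only characters that open a new branch:
  "pbqpsbqqsq" → 10 new (p, b, q, p, s, b, q, q, s, q)
  "pspsspbbb" → prefix "p" already present; 8 new (s, p, s, s, p, b, b, b)
  "sbpqbsb" → 7 new (s, b, p, q, b, s, b)
  "sbpqbv" → prefix "sbpqb" already present; 1 new (v)
  "pspvppbb" → prefix "psp" already present; 5 new (v, p, p, b, b)
  "pbbsqpbbb" → prefix "pb" already present; 7 new (b, s, q, p, b, b, b)
  "pbbsppqsvvp" → prefix "pbbs" already present; 7 new (p, p, q, s, v, v, p)
  "sbpvsbppps" → prefix "sbp" already present; 7 new (v, s, b, p, p, p, s)
  "sbsq" → prefix "sb" already present; 2 new (s, q)
  "vq" → 2 new (v, q)
  "pspvsv" → prefix "pspv" already present; 2 new (s, v)
  "bqsvvbvqspp" → 11 new (b, q, s, v, v, b, v, q, s, p, p)
  "pspssqqb" → prefix "pspss" already present; 3 new (q, q, b)
  "pbqpsbqqb" → prefix "pbqpsbqq" already present; 1 new (b)
  "pb" → prefix "pb" already present; 0 new (none)
  "sbpvsbpppbq" → prefix "sbpvsbppp" already present; 2 new (b, q)
  "pbbsqppb" → prefix "pbbsqp" already present; 2 new (p, b)
  "pbbsqpbvbp" → prefix "pbbsqpb" already present; 3 new (v, b, p)
Total nodes = 10 + 8 + 7 + 1 + 5 + 7 + 7 + 7 + 2 + 2 + 2 + 11 + 3 + 1 + 0 + 2 + 2 + 3 = 80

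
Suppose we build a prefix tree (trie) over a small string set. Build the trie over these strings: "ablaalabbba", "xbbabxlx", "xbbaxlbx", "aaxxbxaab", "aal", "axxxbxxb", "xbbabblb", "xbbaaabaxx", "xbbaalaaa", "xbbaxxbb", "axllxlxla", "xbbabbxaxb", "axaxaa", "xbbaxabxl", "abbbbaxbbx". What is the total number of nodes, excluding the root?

82

Trace insertions, counting only characters that open a new branch:
  "ablaalabbba" → 11 new (a, b, l, a, a, l, a, b, b, b, a)
  "xbbabxlx" → 8 new (x, b, b, a, b, x, l, x)
  "xbbaxlbx" → prefix "xbba" already present; 4 new (x, l, b, x)
  "aaxxbxaab" → prefix "a" already present; 8 new (a, x, x, b, x, a, a, b)
  "aal" → prefix "aa" already present; 1 new (l)
  "axxxbxxb" → prefix "a" already present; 7 new (x, x, x, b, x, x, b)
  "xbbabblb" → prefix "xbbab" already present; 3 new (b, l, b)
  "xbbaaabaxx" → prefix "xbba" already present; 6 new (a, a, b, a, x, x)
  "xbbaalaaa" → prefix "xbbaa" already present; 4 new (l, a, a, a)
  "xbbaxxbb" → prefix "xbbax" already present; 3 new (x, b, b)
  "axllxlxla" → prefix "ax" already present; 7 new (l, l, x, l, x, l, a)
  "xbbabbxaxb" → prefix "xbbabb" already present; 4 new (x, a, x, b)
  "axaxaa" → prefix "ax" already present; 4 new (a, x, a, a)
  "xbbaxabxl" → prefix "xbbax" already present; 4 new (a, b, x, l)
  "abbbbaxbbx" → prefix "ab" already present; 8 new (b, b, b, a, x, b, b, x)
Total nodes = 11 + 8 + 4 + 8 + 1 + 7 + 3 + 6 + 4 + 3 + 7 + 4 + 4 + 4 + 8 = 82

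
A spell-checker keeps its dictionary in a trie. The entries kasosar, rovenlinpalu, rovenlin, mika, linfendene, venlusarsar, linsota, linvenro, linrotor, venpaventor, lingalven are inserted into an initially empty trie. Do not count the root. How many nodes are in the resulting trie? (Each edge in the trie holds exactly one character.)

Insert word by word; a character creates a node only if that edge doesn't already exist:
  "kasosar" → 7 new (k, a, s, o, s, a, r)
  "rovenlinpalu" → 12 new (r, o, v, e, n, l, i, n, p, a, l, u)
  "rovenlin" → prefix "rovenlin" already present; 0 new (none)
  "mika" → 4 new (m, i, k, a)
  "linfendene" → 10 new (l, i, n, f, e, n, d, e, n, e)
  "venlusarsar" → 11 new (v, e, n, l, u, s, a, r, s, a, r)
  "linsota" → prefix "lin" already present; 4 new (s, o, t, a)
  "linvenro" → prefix "lin" already present; 5 new (v, e, n, r, o)
  "linrotor" → prefix "lin" already present; 5 new (r, o, t, o, r)
  "venpaventor" → prefix "ven" already present; 8 new (p, a, v, e, n, t, o, r)
  "lingalven" → prefix "lin" already present; 6 new (g, a, l, v, e, n)
Total nodes = 7 + 12 + 0 + 4 + 10 + 11 + 4 + 5 + 5 + 8 + 6 = 72

72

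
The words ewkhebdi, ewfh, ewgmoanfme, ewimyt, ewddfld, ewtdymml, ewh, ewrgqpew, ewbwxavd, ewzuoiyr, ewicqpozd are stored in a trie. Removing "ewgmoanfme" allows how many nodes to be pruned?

8

Walk "ewgmoanfme" from the leaf back toward the root, removing each node that no remaining word uses.
The suffix "gmoanfme" (8 nodes) is used only by "ewgmoanfme"; the node for "ew" still has the child "k", so pruning stops there.
Nodes removed: 8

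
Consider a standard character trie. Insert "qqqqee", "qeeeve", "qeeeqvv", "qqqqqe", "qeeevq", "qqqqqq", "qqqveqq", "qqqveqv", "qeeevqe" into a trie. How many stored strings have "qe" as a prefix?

4

Filter for entries beginning with "qe":
Matches: "qeeeqvv", "qeeeve", "qeeevq", "qeeevqe"
Count: 4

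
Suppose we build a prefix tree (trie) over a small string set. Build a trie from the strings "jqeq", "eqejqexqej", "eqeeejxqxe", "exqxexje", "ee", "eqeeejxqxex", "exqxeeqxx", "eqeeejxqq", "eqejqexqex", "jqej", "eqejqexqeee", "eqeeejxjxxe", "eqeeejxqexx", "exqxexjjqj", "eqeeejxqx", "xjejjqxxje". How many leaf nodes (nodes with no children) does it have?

14

A leaf is a node with no children — equivalently, the end of a word that is not a proper prefix of any other stored word.
Those words: "ee", "eqeeejxjxxe", "eqeeejxqexx", "eqeeejxqq", "eqeeejxqxex", "eqejqexqeee", "eqejqexqej", "eqejqexqex", "exqxeeqxx", "exqxexje", "exqxexjjqj", "jqej", "jqeq", "xjejjqxxje"
Leaf count: 14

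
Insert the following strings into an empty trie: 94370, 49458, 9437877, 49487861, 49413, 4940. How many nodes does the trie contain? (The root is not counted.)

For each word, the new-node count is its length minus the longest prefix already in the trie:
  "94370" → 5 new (9, 4, 3, 7, 0)
  "49458" → 5 new (4, 9, 4, 5, 8)
  "9437877" → prefix "9437" already present; 3 new (8, 7, 7)
  "49487861" → prefix "494" already present; 5 new (8, 7, 8, 6, 1)
  "49413" → prefix "494" already present; 2 new (1, 3)
  "4940" → prefix "494" already present; 1 new (0)
Total nodes = 5 + 5 + 3 + 5 + 2 + 1 = 21

21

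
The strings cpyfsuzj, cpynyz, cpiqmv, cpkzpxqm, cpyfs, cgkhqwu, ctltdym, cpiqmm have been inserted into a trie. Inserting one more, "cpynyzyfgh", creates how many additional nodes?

Walking "cpynyzyfgh" from the root, the first 6 characters ("cpynyz") follow existing edges; "y" is the first miss.
So 10 − 6 = 4 new nodes.

4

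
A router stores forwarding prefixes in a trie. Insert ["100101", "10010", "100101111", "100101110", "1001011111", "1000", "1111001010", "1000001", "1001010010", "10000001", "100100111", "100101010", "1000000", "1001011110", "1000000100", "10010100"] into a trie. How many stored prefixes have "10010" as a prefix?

Walk to "10010"; the words in its subtree are exactly those with that prefix.
Words under "10010": 10010, 100100111, 100101, 10010100, 1001010010, 100101010, 100101110, 100101111, 1001011110, 1001011111
Count: 10

10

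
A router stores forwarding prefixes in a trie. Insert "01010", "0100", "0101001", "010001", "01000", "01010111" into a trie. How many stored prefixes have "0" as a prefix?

Filter for entries beginning with "0":
Words under "0": 0100, 01000, 010001, 01010, 0101001, 01010111
Count: 6

6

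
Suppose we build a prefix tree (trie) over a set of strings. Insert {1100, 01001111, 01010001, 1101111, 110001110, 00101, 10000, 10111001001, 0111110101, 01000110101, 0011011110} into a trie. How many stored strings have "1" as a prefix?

Filter for entries beginning with "1":
Words under "1": 10000, 10111001001, 1100, 110001110, 1101111
Count: 5

5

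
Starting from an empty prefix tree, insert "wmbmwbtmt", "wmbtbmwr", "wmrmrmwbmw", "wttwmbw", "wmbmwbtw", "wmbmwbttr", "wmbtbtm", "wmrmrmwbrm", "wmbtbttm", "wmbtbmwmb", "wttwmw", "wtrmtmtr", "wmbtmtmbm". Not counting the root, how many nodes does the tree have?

51

For each word, the new-node count is its length minus the longest prefix already in the trie:
  "wmbmwbtmt" → 9 new (w, m, b, m, w, b, t, m, t)
  "wmbtbmwr" → prefix "wmb" already present; 5 new (t, b, m, w, r)
  "wmrmrmwbmw" → prefix "wm" already present; 8 new (r, m, r, m, w, b, m, w)
  "wttwmbw" → prefix "w" already present; 6 new (t, t, w, m, b, w)
  "wmbmwbtw" → prefix "wmbmwbt" already present; 1 new (w)
  "wmbmwbttr" → prefix "wmbmwbt" already present; 2 new (t, r)
  "wmbtbtm" → prefix "wmbtb" already present; 2 new (t, m)
  "wmrmrmwbrm" → prefix "wmrmrmwb" already present; 2 new (r, m)
  "wmbtbttm" → prefix "wmbtbt" already present; 2 new (t, m)
  "wmbtbmwmb" → prefix "wmbtbmw" already present; 2 new (m, b)
  "wttwmw" → prefix "wttwm" already present; 1 new (w)
  "wtrmtmtr" → prefix "wt" already present; 6 new (r, m, t, m, t, r)
  "wmbtmtmbm" → prefix "wmbt" already present; 5 new (m, t, m, b, m)
Total nodes = 9 + 5 + 8 + 6 + 1 + 2 + 2 + 2 + 2 + 2 + 1 + 6 + 5 = 51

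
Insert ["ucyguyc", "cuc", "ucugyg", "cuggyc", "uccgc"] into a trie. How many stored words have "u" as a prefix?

Walk to "u"; the words in its subtree are exactly those with that prefix.
Matches: "uccgc", "ucugyg", "ucyguyc"
Count: 3

3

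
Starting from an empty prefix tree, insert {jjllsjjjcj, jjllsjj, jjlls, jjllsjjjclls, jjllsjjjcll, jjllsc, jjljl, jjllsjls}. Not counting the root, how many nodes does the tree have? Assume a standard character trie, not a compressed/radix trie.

Count nodes per top-level branch (shared prefixes stored once):
  'j'-branch (jjljl, jjlls, jjllsc, jjllsjj, jjllsjjjcj, jjllsjjjcll, jjllsjjjclls, jjllsjls): 18 nodes
Sum: 18

18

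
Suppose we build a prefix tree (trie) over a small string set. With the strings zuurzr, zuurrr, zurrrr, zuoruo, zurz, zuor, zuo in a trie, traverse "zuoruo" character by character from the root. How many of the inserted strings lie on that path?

Traverse "zuoruo" character by character; count nodes along the way that are marked as word ends.
Prefixes of the query that are stored words: "zuo", "zuor", "zuoruo"
Count: 3

3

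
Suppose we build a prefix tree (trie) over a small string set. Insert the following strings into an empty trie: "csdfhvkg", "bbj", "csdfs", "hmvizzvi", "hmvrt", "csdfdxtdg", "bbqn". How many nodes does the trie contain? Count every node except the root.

Trace insertions, counting only characters that open a new branch:
  "csdfhvkg" → 8 new (c, s, d, f, h, v, k, g)
  "bbj" → 3 new (b, b, j)
  "csdfs" → prefix "csdf" already present; 1 new (s)
  "hmvizzvi" → 8 new (h, m, v, i, z, z, v, i)
  "hmvrt" → prefix "hmv" already present; 2 new (r, t)
  "csdfdxtdg" → prefix "csdf" already present; 5 new (d, x, t, d, g)
  "bbqn" → prefix "bb" already present; 2 new (q, n)
Total nodes = 8 + 3 + 1 + 8 + 2 + 5 + 2 = 29

29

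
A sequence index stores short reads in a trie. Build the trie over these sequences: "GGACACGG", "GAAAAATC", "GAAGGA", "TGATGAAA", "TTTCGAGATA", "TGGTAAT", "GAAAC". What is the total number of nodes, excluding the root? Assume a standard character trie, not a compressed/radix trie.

For each word, the new-node count is its length minus the longest prefix already in the trie:
  "GGACACGG" → 8 new (G, G, A, C, A, C, G, G)
  "GAAAAATC" → prefix "G" already present; 7 new (A, A, A, A, A, T, C)
  "GAAGGA" → prefix "GAA" already present; 3 new (G, G, A)
  "TGATGAAA" → 8 new (T, G, A, T, G, A, A, A)
  "TTTCGAGATA" → prefix "T" already present; 9 new (T, T, C, G, A, G, A, T, A)
  "TGGTAAT" → prefix "TG" already present; 5 new (G, T, A, A, T)
  "GAAAC" → prefix "GAAA" already present; 1 new (C)
Total nodes = 8 + 7 + 3 + 8 + 9 + 5 + 1 = 41

41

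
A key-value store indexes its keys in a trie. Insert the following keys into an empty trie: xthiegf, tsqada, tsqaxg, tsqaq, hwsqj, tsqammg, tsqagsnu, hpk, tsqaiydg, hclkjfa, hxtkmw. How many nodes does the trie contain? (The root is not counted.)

45

Trace insertions, counting only characters that open a new branch:
  "xthiegf" → 7 new (x, t, h, i, e, g, f)
  "tsqada" → 6 new (t, s, q, a, d, a)
  "tsqaxg" → prefix "tsqa" already present; 2 new (x, g)
  "tsqaq" → prefix "tsqa" already present; 1 new (q)
  "hwsqj" → 5 new (h, w, s, q, j)
  "tsqammg" → prefix "tsqa" already present; 3 new (m, m, g)
  "tsqagsnu" → prefix "tsqa" already present; 4 new (g, s, n, u)
  "hpk" → prefix "h" already present; 2 new (p, k)
  "tsqaiydg" → prefix "tsqa" already present; 4 new (i, y, d, g)
  "hclkjfa" → prefix "h" already present; 6 new (c, l, k, j, f, a)
  "hxtkmw" → prefix "h" already present; 5 new (x, t, k, m, w)
Total nodes = 7 + 6 + 2 + 1 + 5 + 3 + 4 + 2 + 4 + 6 + 5 = 45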